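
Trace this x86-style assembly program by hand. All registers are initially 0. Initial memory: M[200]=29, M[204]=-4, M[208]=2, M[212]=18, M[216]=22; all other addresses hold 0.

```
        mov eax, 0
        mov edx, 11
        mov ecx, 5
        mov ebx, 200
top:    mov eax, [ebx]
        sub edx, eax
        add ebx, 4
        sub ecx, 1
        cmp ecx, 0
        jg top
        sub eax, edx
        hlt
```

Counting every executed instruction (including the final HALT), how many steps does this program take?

mov eax, 0 → eax=0
mov edx, 11 → edx=11
mov ecx, 5 → ecx=5
mov ebx, 200 → ebx=200
mov eax, [ebx] → eax=M[200]=29
sub edx, eax → edx=11-29=-18
add ebx, 4 → ebx=200+4=204
sub ecx, 1 → ecx=5-1=4
cmp ecx, 0  (cmp 4,0)
jg top: taken
mov eax, [ebx] → eax=M[204]=-4
sub edx, eax → edx=(-18)-(-4)=-14
add ebx, 4 → ebx=204+4=208
sub ecx, 1 → ecx=4-1=3
cmp ecx, 0  (cmp 3,0)
jg top: taken
mov eax, [ebx] → eax=M[208]=2
sub edx, eax → edx=(-14)-2=-16
add ebx, 4 → ebx=208+4=212
sub ecx, 1 → ecx=3-1=2
cmp ecx, 0  (cmp 2,0)
jg top: taken
mov eax, [ebx] → eax=M[212]=18
sub edx, eax → edx=(-16)-18=-34
add ebx, 4 → ebx=212+4=216
sub ecx, 1 → ecx=2-1=1
cmp ecx, 0  (cmp 1,0)
jg top: taken
mov eax, [ebx] → eax=M[216]=22
sub edx, eax → edx=(-34)-22=-56
add ebx, 4 → ebx=216+4=220
sub ecx, 1 → ecx=1-1=0
cmp ecx, 0  (cmp 0,0)
jg top: not taken
sub eax, edx → eax=22-(-56)=78
halt.
Total executed instructions: 36.

36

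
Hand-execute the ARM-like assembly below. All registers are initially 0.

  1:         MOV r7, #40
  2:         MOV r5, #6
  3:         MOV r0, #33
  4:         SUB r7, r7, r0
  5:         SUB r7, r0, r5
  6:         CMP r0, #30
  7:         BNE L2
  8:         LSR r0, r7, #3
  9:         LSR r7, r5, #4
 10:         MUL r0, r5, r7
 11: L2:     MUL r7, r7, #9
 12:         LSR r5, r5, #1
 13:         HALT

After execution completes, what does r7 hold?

r7=40
r5=6
r0=33
r7=40-33=7
r7=33-6=27
CMP r0, #30  (cmp 33,30)
BNE L2: taken
r7=27*9=243
r5=6>>1=3
halt.

243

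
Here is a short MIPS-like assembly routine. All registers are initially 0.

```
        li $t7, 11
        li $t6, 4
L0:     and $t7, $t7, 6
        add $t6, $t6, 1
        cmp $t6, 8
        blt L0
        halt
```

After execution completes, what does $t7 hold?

2

li $t7, 11 → $t7=11
li $t6, 4 → $t6=4
and $t7, $t7, 6 → $t7=11&6=2
add $t6, $t6, 1 → $t6=4+1=5
cmp $t6, 8  (cmp 5,8)
blt L0: taken
and $t7, $t7, 6 → $t7=2&6=2
add $t6, $t6, 1 → $t6=5+1=6
cmp $t6, 8  (cmp 6,8)
blt L0: taken
and $t7, $t7, 6 → $t7=2&6=2
add $t6, $t6, 1 → $t6=6+1=7
cmp $t6, 8  (cmp 7,8)
blt L0: taken
and $t7, $t7, 6 → $t7=2&6=2
add $t6, $t6, 1 → $t6=7+1=8
cmp $t6, 8  (cmp 8,8)
blt L0: not taken
halt.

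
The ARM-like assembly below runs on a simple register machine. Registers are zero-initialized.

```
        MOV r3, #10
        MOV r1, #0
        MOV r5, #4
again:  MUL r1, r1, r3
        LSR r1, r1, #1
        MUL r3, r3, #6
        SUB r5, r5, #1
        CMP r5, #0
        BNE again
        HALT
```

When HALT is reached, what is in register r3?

MOV r3, #10 → r3=10
MOV r1, #0 → r1=0
MOV r5, #4 → r5=4
MUL r1, r1, r3 → r1=0*10=0
LSR r1, r1, #1 → r1=0>>1=0
MUL r3, r3, #6 → r3=10*6=60
SUB r5, r5, #1 → r5=4-1=3
CMP r5, #0  (cmp 3,0)
BNE again: taken
MUL r1, r1, r3 → r1=0*60=0
LSR r1, r1, #1 → r1=0>>1=0
MUL r3, r3, #6 → r3=60*6=360
SUB r5, r5, #1 → r5=3-1=2
CMP r5, #0  (cmp 2,0)
BNE again: taken
MUL r1, r1, r3 → r1=0*360=0
LSR r1, r1, #1 → r1=0>>1=0
MUL r3, r3, #6 → r3=360*6=2160
SUB r5, r5, #1 → r5=2-1=1
CMP r5, #0  (cmp 1,0)
BNE again: taken
MUL r1, r1, r3 → r1=0*2160=0
LSR r1, r1, #1 → r1=0>>1=0
MUL r3, r3, #6 → r3=2160*6=12960
SUB r5, r5, #1 → r5=1-1=0
CMP r5, #0  (cmp 0,0)
BNE again: not taken
halt.

12960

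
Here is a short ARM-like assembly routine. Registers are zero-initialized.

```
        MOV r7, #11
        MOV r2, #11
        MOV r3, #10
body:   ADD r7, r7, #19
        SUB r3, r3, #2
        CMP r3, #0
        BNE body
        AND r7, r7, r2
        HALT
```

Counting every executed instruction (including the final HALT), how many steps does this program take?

after MOV r7, #11: r7=11
after MOV r2, #11: r2=11
after MOV r3, #10: r3=10
after ADD r7, r7, #19: r7=11+19=30
after SUB r3, r3, #2: r3=10-2=8
CMP r3, #0  (cmp 8,0)
BNE body: taken
after ADD r7, r7, #19: r7=30+19=49
after SUB r3, r3, #2: r3=8-2=6
CMP r3, #0  (cmp 6,0)
BNE body: taken
after ADD r7, r7, #19: r7=49+19=68
after SUB r3, r3, #2: r3=6-2=4
CMP r3, #0  (cmp 4,0)
BNE body: taken
after ADD r7, r7, #19: r7=68+19=87
after SUB r3, r3, #2: r3=4-2=2
CMP r3, #0  (cmp 2,0)
BNE body: taken
after ADD r7, r7, #19: r7=87+19=106
after SUB r3, r3, #2: r3=2-2=0
CMP r3, #0  (cmp 0,0)
BNE body: not taken
after AND r7, r7, r2: r7=106&11=10
halt.
Total executed instructions: 25.

25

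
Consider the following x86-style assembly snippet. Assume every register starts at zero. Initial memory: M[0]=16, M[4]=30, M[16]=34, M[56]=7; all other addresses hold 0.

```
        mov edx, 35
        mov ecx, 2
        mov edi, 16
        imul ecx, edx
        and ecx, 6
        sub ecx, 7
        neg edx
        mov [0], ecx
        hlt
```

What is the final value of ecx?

mov edx, 35 → edx=35
mov ecx, 2 → ecx=2
mov edi, 16 → edi=16
imul ecx, edx → ecx=2*35=70
and ecx, 6 → ecx=70&6=6
sub ecx, 7 → ecx=6-7=-1
neg edx → edx=-(35)=-35
mov [0], ecx → M[0]=-1
halt.

-1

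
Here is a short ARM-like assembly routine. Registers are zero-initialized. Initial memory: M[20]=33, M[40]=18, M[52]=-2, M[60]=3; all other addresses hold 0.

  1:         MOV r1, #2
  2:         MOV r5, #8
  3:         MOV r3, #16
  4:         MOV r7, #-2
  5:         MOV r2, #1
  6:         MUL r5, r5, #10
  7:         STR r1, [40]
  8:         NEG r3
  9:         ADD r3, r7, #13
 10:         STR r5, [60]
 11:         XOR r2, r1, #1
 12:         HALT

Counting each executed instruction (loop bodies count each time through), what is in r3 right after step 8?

-16

r1=2
r5=8
r3=16
r7=-2
r2=1
r5=8*10=80
STR r1, [40] → M[40]=2
r3=-(16)=-16
After step 8: r3 = -16.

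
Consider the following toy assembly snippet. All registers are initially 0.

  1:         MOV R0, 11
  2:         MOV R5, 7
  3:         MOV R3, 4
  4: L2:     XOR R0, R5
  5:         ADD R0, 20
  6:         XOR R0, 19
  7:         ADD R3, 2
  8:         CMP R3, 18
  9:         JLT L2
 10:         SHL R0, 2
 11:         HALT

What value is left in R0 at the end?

780

after MOV R0, 11: R0=11
after MOV R5, 7: R5=7
after MOV R3, 4: R3=4
after XOR R0, R5: R0=11^7=12
after ADD R0, 20: R0=12+20=32
after XOR R0, 19: R0=32^19=51
after ADD R3, 2: R3=4+2=6
CMP R3, 18  (cmp 6,18)
JLT L2: taken
after XOR R0, R5: R0=51^7=52
after ADD R0, 20: R0=52+20=72
after XOR R0, 19: R0=72^19=91
after ADD R3, 2: R3=6+2=8
CMP R3, 18  (cmp 8,18)
JLT L2: taken
after XOR R0, R5: R0=91^7=92
after ADD R0, 20: R0=92+20=112
after XOR R0, 19: R0=112^19=99
after ADD R3, 2: R3=8+2=10
CMP R3, 18  (cmp 10,18)
JLT L2: taken
after XOR R0, R5: R0=99^7=100
after ADD R0, 20: R0=100+20=120
after XOR R0, 19: R0=120^19=107
after ADD R3, 2: R3=10+2=12
CMP R3, 18  (cmp 12,18)
JLT L2: taken
after XOR R0, R5: R0=107^7=108
after ADD R0, 20: R0=108+20=128
after XOR R0, 19: R0=128^19=147
after ADD R3, 2: R3=12+2=14
CMP R3, 18  (cmp 14,18)
JLT L2: taken
after XOR R0, R5: R0=147^7=148
after ADD R0, 20: R0=148+20=168
after XOR R0, 19: R0=168^19=187
after ADD R3, 2: R3=14+2=16
CMP R3, 18  (cmp 16,18)
JLT L2: taken
after XOR R0, R5: R0=187^7=188
after ADD R0, 20: R0=188+20=208
after XOR R0, 19: R0=208^19=195
after ADD R3, 2: R3=16+2=18
CMP R3, 18  (cmp 18,18)
JLT L2: not taken
after SHL R0, 2: R0=195<<2=780
halt.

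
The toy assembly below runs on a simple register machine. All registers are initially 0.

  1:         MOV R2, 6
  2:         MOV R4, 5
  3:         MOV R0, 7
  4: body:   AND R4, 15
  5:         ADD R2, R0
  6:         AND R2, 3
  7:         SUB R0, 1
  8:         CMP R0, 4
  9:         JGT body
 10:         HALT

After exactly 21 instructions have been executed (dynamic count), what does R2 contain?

0

R2=6
R4=5
R0=7
R4=5&15=5
R2=6+7=13
R2=13&3=1
R0=7-1=6
CMP R0, 4  (cmp 6,4)
JGT body: taken
R4=5&15=5
R2=1+6=7
R2=7&3=3
R0=6-1=5
CMP R0, 4  (cmp 5,4)
JGT body: taken
R4=5&15=5
R2=3+5=8
R2=8&3=0
R0=5-1=4
CMP R0, 4  (cmp 4,4)
JGT body: not taken
After step 21: R2 = 0.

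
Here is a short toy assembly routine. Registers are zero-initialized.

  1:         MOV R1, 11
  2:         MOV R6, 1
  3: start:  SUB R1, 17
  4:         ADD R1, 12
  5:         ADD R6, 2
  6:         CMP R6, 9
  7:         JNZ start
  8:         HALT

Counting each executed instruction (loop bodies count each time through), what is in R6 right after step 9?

after MOV R1, 11: R1=11
after MOV R6, 1: R6=1
after SUB R1, 17: R1=11-17=-6
after ADD R1, 12: R1=(-6)+12=6
after ADD R6, 2: R6=1+2=3
CMP R6, 9  (cmp 3,9)
JNZ start: taken
after SUB R1, 17: R1=6-17=-11
after ADD R1, 12: R1=(-11)+12=1
After step 9: R6 = 3.

3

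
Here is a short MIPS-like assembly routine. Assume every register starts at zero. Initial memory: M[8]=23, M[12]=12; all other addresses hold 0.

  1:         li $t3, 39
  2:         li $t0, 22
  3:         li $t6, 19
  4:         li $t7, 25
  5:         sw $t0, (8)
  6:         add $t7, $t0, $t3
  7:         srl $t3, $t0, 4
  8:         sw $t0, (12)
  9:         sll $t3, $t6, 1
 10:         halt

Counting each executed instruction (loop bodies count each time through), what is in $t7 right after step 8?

after li $t3, 39: $t3=39
after li $t0, 22: $t0=22
after li $t6, 19: $t6=19
after li $t7, 25: $t7=25
sw $t0, (8) → M[8]=22
after add $t7, $t0, $t3: $t7=22+39=61
after srl $t3, $t0, 4: $t3=22>>4=1
sw $t0, (12) → M[12]=22
After step 8: $t7 = 61.

61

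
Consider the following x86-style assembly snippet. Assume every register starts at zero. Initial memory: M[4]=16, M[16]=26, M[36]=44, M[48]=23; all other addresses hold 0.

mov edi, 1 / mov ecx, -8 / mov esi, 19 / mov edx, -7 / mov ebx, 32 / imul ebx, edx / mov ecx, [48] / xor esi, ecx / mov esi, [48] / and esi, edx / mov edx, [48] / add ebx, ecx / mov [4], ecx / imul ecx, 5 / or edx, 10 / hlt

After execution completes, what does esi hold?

17

after mov edi, 1: edi=1
after mov ecx, -8: ecx=-8
after mov esi, 19: esi=19
after mov edx, -7: edx=-7
after mov ebx, 32: ebx=32
after imul ebx, edx: ebx=32*(-7)=-224
after mov ecx, [48]: ecx=M[48]=23
after xor esi, ecx: esi=19^23=4
after mov esi, [48]: esi=M[48]=23
after and esi, edx: esi=23&(-7)=17
after mov edx, [48]: edx=M[48]=23
after add ebx, ecx: ebx=(-224)+23=-201
mov [4], ecx → M[4]=23
after imul ecx, 5: ecx=23*5=115
after or edx, 10: edx=23|10=31
halt.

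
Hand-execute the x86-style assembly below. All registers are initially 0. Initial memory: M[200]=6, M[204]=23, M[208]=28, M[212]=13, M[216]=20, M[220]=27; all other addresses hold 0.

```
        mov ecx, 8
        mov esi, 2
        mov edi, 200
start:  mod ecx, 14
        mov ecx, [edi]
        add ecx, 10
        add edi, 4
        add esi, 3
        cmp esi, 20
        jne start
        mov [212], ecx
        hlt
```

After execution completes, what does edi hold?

224

mov ecx, 8 → ecx=8
mov esi, 2 → esi=2
mov edi, 200 → edi=200
mod ecx, 14 → ecx=8%14=8
mov ecx, [edi] → ecx=M[200]=6
add ecx, 10 → ecx=6+10=16
add edi, 4 → edi=200+4=204
add esi, 3 → esi=2+3=5
cmp esi, 20  (cmp 5,20)
jne start: taken
mod ecx, 14 → ecx=16%14=2
mov ecx, [edi] → ecx=M[204]=23
add ecx, 10 → ecx=23+10=33
add edi, 4 → edi=204+4=208
add esi, 3 → esi=5+3=8
cmp esi, 20  (cmp 8,20)
jne start: taken
mod ecx, 14 → ecx=33%14=5
mov ecx, [edi] → ecx=M[208]=28
add ecx, 10 → ecx=28+10=38
add edi, 4 → edi=208+4=212
add esi, 3 → esi=8+3=11
cmp esi, 20  (cmp 11,20)
jne start: taken
mod ecx, 14 → ecx=38%14=10
mov ecx, [edi] → ecx=M[212]=13
add ecx, 10 → ecx=13+10=23
add edi, 4 → edi=212+4=216
add esi, 3 → esi=11+3=14
cmp esi, 20  (cmp 14,20)
jne start: taken
mod ecx, 14 → ecx=23%14=9
mov ecx, [edi] → ecx=M[216]=20
add ecx, 10 → ecx=20+10=30
add edi, 4 → edi=216+4=220
add esi, 3 → esi=14+3=17
cmp esi, 20  (cmp 17,20)
jne start: taken
mod ecx, 14 → ecx=30%14=2
mov ecx, [edi] → ecx=M[220]=27
add ecx, 10 → ecx=27+10=37
add edi, 4 → edi=220+4=224
add esi, 3 → esi=17+3=20
cmp esi, 20  (cmp 20,20)
jne start: not taken
mov [212], ecx → M[212]=37
halt.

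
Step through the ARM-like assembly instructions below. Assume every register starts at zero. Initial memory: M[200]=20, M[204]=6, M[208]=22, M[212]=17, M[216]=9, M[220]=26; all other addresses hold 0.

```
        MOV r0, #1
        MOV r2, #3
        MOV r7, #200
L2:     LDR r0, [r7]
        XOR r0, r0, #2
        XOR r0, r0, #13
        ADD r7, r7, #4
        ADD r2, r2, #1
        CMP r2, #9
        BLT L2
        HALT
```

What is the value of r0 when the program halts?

21

r0=1
r2=3
r7=200
r0=M[200]=20
r0=20^2=22
r0=22^13=27
r7=200+4=204
r2=3+1=4
CMP r2, #9  (cmp 4,9)
BLT L2: taken
r0=M[204]=6
r0=6^2=4
r0=4^13=9
r7=204+4=208
r2=4+1=5
CMP r2, #9  (cmp 5,9)
BLT L2: taken
r0=M[208]=22
r0=22^2=20
r0=20^13=25
r7=208+4=212
r2=5+1=6
CMP r2, #9  (cmp 6,9)
BLT L2: taken
r0=M[212]=17
r0=17^2=19
r0=19^13=30
r7=212+4=216
r2=6+1=7
CMP r2, #9  (cmp 7,9)
BLT L2: taken
r0=M[216]=9
r0=9^2=11
r0=11^13=6
r7=216+4=220
r2=7+1=8
CMP r2, #9  (cmp 8,9)
BLT L2: taken
r0=M[220]=26
r0=26^2=24
r0=24^13=21
r7=220+4=224
r2=8+1=9
CMP r2, #9  (cmp 9,9)
BLT L2: not taken
halt.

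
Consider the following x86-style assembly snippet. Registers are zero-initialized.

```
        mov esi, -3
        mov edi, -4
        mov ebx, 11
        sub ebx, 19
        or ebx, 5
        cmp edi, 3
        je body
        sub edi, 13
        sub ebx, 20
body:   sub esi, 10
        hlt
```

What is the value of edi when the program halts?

-17

esi=-3
edi=-4
ebx=11
ebx=11-19=-8
ebx=(-8)|5=-3
cmp edi, 3  (cmp -4,3)
je body: not taken
edi=(-4)-13=-17
ebx=(-3)-20=-23
esi=(-3)-10=-13
halt.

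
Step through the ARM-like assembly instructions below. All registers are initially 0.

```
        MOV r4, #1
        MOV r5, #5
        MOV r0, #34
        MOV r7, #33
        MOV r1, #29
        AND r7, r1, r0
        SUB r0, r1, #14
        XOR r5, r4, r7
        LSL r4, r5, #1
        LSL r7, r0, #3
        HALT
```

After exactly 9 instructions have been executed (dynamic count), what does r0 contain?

r4=1
r5=5
r0=34
r7=33
r1=29
r7=29&34=0
r0=29-14=15
r5=1^0=1
r4=1<<1=2
After step 9: r0 = 15.

15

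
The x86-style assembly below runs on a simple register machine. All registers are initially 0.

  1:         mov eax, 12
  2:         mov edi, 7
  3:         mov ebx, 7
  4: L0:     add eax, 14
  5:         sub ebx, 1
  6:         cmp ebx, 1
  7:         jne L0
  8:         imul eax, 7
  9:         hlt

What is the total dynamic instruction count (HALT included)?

29

after mov eax, 12: eax=12
after mov edi, 7: edi=7
after mov ebx, 7: ebx=7
after add eax, 14: eax=12+14=26
after sub ebx, 1: ebx=7-1=6
cmp ebx, 1  (cmp 6,1)
jne L0: taken
after add eax, 14: eax=26+14=40
after sub ebx, 1: ebx=6-1=5
cmp ebx, 1  (cmp 5,1)
jne L0: taken
after add eax, 14: eax=40+14=54
after sub ebx, 1: ebx=5-1=4
cmp ebx, 1  (cmp 4,1)
jne L0: taken
after add eax, 14: eax=54+14=68
after sub ebx, 1: ebx=4-1=3
cmp ebx, 1  (cmp 3,1)
jne L0: taken
after add eax, 14: eax=68+14=82
after sub ebx, 1: ebx=3-1=2
cmp ebx, 1  (cmp 2,1)
jne L0: taken
after add eax, 14: eax=82+14=96
after sub ebx, 1: ebx=2-1=1
cmp ebx, 1  (cmp 1,1)
jne L0: not taken
after imul eax, 7: eax=96*7=672
halt.
Total executed instructions: 29.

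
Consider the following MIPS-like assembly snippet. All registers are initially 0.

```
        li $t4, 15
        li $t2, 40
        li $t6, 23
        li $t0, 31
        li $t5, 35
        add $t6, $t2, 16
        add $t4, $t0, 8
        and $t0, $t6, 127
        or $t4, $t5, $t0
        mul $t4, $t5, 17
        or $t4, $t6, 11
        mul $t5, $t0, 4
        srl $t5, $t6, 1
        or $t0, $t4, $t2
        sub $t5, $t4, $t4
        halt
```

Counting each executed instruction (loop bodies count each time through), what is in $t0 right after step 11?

56

li $t4, 15 → $t4=15
li $t2, 40 → $t2=40
li $t6, 23 → $t6=23
li $t0, 31 → $t0=31
li $t5, 35 → $t5=35
add $t6, $t2, 16 → $t6=40+16=56
add $t4, $t0, 8 → $t4=31+8=39
and $t0, $t6, 127 → $t0=56&127=56
or $t4, $t5, $t0 → $t4=35|56=59
mul $t4, $t5, 17 → $t4=35*17=595
or $t4, $t6, 11 → $t4=56|11=59
After step 11: $t0 = 56.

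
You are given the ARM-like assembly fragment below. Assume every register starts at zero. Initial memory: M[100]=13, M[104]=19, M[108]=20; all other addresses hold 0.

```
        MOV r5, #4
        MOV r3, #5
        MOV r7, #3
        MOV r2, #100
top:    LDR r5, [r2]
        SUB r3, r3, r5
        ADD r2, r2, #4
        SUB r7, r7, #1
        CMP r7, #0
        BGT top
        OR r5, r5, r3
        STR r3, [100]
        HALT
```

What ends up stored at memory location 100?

-47

r5=4
r3=5
r7=3
r2=100
r5=M[100]=13
r3=5-13=-8
r2=100+4=104
r7=3-1=2
CMP r7, #0  (cmp 2,0)
BGT top: taken
r5=M[104]=19
r3=(-8)-19=-27
r2=104+4=108
r7=2-1=1
CMP r7, #0  (cmp 1,0)
BGT top: taken
r5=M[108]=20
r3=(-27)-20=-47
r2=108+4=112
r7=1-1=0
CMP r7, #0  (cmp 0,0)
BGT top: not taken
r5=20|(-47)=-43
STR r3, [100] → M[100]=-47
halt.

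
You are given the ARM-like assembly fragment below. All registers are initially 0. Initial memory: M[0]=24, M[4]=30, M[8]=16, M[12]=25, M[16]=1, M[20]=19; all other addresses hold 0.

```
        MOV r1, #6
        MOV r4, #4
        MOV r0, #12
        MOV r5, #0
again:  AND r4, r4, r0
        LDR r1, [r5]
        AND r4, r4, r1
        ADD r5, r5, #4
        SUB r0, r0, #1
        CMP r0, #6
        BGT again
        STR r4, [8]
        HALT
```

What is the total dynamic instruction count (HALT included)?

MOV r1, #6 → r1=6
MOV r4, #4 → r4=4
MOV r0, #12 → r0=12
MOV r5, #0 → r5=0
AND r4, r4, r0 → r4=4&12=4
LDR r1, [r5] → r1=M[0]=24
AND r4, r4, r1 → r4=4&24=0
ADD r5, r5, #4 → r5=0+4=4
SUB r0, r0, #1 → r0=12-1=11
CMP r0, #6  (cmp 11,6)
BGT again: taken
AND r4, r4, r0 → r4=0&11=0
LDR r1, [r5] → r1=M[4]=30
AND r4, r4, r1 → r4=0&30=0
ADD r5, r5, #4 → r5=4+4=8
SUB r0, r0, #1 → r0=11-1=10
CMP r0, #6  (cmp 10,6)
BGT again: taken
AND r4, r4, r0 → r4=0&10=0
LDR r1, [r5] → r1=M[8]=16
AND r4, r4, r1 → r4=0&16=0
ADD r5, r5, #4 → r5=8+4=12
SUB r0, r0, #1 → r0=10-1=9
CMP r0, #6  (cmp 9,6)
BGT again: taken
AND r4, r4, r0 → r4=0&9=0
LDR r1, [r5] → r1=M[12]=25
AND r4, r4, r1 → r4=0&25=0
ADD r5, r5, #4 → r5=12+4=16
SUB r0, r0, #1 → r0=9-1=8
CMP r0, #6  (cmp 8,6)
BGT again: taken
AND r4, r4, r0 → r4=0&8=0
LDR r1, [r5] → r1=M[16]=1
AND r4, r4, r1 → r4=0&1=0
ADD r5, r5, #4 → r5=16+4=20
SUB r0, r0, #1 → r0=8-1=7
CMP r0, #6  (cmp 7,6)
BGT again: taken
AND r4, r4, r0 → r4=0&7=0
LDR r1, [r5] → r1=M[20]=19
AND r4, r4, r1 → r4=0&19=0
ADD r5, r5, #4 → r5=20+4=24
SUB r0, r0, #1 → r0=7-1=6
CMP r0, #6  (cmp 6,6)
BGT again: not taken
STR r4, [8] → M[8]=0
halt.
Total executed instructions: 48.

48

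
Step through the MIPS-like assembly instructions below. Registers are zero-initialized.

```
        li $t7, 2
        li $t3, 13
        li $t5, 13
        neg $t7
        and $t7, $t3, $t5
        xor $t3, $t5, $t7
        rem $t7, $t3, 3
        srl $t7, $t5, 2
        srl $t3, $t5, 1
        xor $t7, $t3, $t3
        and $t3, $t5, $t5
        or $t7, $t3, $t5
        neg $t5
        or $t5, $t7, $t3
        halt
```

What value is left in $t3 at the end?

li $t7, 2 → $t7=2
li $t3, 13 → $t3=13
li $t5, 13 → $t5=13
neg $t7 → $t7=-(2)=-2
and $t7, $t3, $t5 → $t7=13&13=13
xor $t3, $t5, $t7 → $t3=13^13=0
rem $t7, $t3, 3 → $t7=0%3=0
srl $t7, $t5, 2 → $t7=13>>2=3
srl $t3, $t5, 1 → $t3=13>>1=6
xor $t7, $t3, $t3 → $t7=6^6=0
and $t3, $t5, $t5 → $t3=13&13=13
or $t7, $t3, $t5 → $t7=13|13=13
neg $t5 → $t5=-(13)=-13
or $t5, $t7, $t3 → $t5=13|13=13
halt.

13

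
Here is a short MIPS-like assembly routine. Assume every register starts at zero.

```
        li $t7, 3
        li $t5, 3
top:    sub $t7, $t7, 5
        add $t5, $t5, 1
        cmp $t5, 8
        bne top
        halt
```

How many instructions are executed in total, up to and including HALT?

li $t7, 3 → $t7=3
li $t5, 3 → $t5=3
sub $t7, $t7, 5 → $t7=3-5=-2
add $t5, $t5, 1 → $t5=3+1=4
cmp $t5, 8  (cmp 4,8)
bne top: taken
sub $t7, $t7, 5 → $t7=(-2)-5=-7
add $t5, $t5, 1 → $t5=4+1=5
cmp $t5, 8  (cmp 5,8)
bne top: taken
sub $t7, $t7, 5 → $t7=(-7)-5=-12
add $t5, $t5, 1 → $t5=5+1=6
cmp $t5, 8  (cmp 6,8)
bne top: taken
sub $t7, $t7, 5 → $t7=(-12)-5=-17
add $t5, $t5, 1 → $t5=6+1=7
cmp $t5, 8  (cmp 7,8)
bne top: taken
sub $t7, $t7, 5 → $t7=(-17)-5=-22
add $t5, $t5, 1 → $t5=7+1=8
cmp $t5, 8  (cmp 8,8)
bne top: not taken
halt.
Total executed instructions: 23.

23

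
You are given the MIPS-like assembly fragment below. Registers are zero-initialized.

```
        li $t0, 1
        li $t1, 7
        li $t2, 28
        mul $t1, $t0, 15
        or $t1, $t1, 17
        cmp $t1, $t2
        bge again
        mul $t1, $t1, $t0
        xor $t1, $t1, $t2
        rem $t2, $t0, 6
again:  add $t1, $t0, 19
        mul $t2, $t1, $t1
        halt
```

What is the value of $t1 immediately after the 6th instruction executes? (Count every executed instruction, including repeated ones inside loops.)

31

$t0=1
$t1=7
$t2=28
$t1=1*15=15
$t1=15|17=31
cmp $t1, $t2  (cmp 31,28)
After step 6: $t1 = 31.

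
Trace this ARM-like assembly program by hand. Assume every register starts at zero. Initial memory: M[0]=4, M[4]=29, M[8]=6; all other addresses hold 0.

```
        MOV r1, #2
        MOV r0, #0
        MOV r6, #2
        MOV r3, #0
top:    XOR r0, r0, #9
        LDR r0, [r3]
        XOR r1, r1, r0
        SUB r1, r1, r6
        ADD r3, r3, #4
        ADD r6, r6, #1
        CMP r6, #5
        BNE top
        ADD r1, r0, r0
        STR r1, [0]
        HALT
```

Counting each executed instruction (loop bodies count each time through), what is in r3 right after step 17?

MOV r1, #2 → r1=2
MOV r0, #0 → r0=0
MOV r6, #2 → r6=2
MOV r3, #0 → r3=0
XOR r0, r0, #9 → r0=0^9=9
LDR r0, [r3] → r0=M[0]=4
XOR r1, r1, r0 → r1=2^4=6
SUB r1, r1, r6 → r1=6-2=4
ADD r3, r3, #4 → r3=0+4=4
ADD r6, r6, #1 → r6=2+1=3
CMP r6, #5  (cmp 3,5)
BNE top: taken
XOR r0, r0, #9 → r0=4^9=13
LDR r0, [r3] → r0=M[4]=29
XOR r1, r1, r0 → r1=4^29=25
SUB r1, r1, r6 → r1=25-3=22
ADD r3, r3, #4 → r3=4+4=8
After step 17: r3 = 8.

8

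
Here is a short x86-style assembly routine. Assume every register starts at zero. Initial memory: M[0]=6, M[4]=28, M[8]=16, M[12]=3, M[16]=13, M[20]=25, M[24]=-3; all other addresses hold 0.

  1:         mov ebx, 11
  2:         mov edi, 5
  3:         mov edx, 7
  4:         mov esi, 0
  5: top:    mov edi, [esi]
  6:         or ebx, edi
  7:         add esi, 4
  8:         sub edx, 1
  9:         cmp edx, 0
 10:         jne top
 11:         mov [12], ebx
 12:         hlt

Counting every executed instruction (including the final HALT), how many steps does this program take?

48

ebx=11
edi=5
edx=7
esi=0
edi=M[0]=6
ebx=11|6=15
esi=0+4=4
edx=7-1=6
cmp edx, 0  (cmp 6,0)
jne top: taken
edi=M[4]=28
ebx=15|28=31
esi=4+4=8
edx=6-1=5
cmp edx, 0  (cmp 5,0)
jne top: taken
edi=M[8]=16
ebx=31|16=31
esi=8+4=12
edx=5-1=4
cmp edx, 0  (cmp 4,0)
jne top: taken
edi=M[12]=3
ebx=31|3=31
esi=12+4=16
edx=4-1=3
cmp edx, 0  (cmp 3,0)
jne top: taken
edi=M[16]=13
ebx=31|13=31
esi=16+4=20
edx=3-1=2
cmp edx, 0  (cmp 2,0)
jne top: taken
edi=M[20]=25
ebx=31|25=31
esi=20+4=24
edx=2-1=1
cmp edx, 0  (cmp 1,0)
jne top: taken
edi=M[24]=-3
ebx=31|(-3)=-1
esi=24+4=28
edx=1-1=0
cmp edx, 0  (cmp 0,0)
jne top: not taken
mov [12], ebx → M[12]=-1
halt.
Total executed instructions: 48.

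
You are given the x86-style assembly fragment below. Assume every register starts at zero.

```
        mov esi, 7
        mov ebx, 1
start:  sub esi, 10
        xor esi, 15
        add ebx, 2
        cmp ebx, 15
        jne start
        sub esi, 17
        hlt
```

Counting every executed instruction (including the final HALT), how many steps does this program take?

esi=7
ebx=1
esi=7-10=-3
esi=(-3)^15=-14
ebx=1+2=3
cmp ebx, 15  (cmp 3,15)
jne start: taken
esi=(-14)-10=-24
esi=(-24)^15=-25
ebx=3+2=5
cmp ebx, 15  (cmp 5,15)
jne start: taken
esi=(-25)-10=-35
esi=(-35)^15=-46
ebx=5+2=7
cmp ebx, 15  (cmp 7,15)
jne start: taken
esi=(-46)-10=-56
esi=(-56)^15=-57
ebx=7+2=9
cmp ebx, 15  (cmp 9,15)
jne start: taken
esi=(-57)-10=-67
esi=(-67)^15=-78
ebx=9+2=11
cmp ebx, 15  (cmp 11,15)
jne start: taken
esi=(-78)-10=-88
esi=(-88)^15=-89
ebx=11+2=13
cmp ebx, 15  (cmp 13,15)
jne start: taken
esi=(-89)-10=-99
esi=(-99)^15=-110
ebx=13+2=15
cmp ebx, 15  (cmp 15,15)
jne start: not taken
esi=(-110)-17=-127
halt.
Total executed instructions: 39.

39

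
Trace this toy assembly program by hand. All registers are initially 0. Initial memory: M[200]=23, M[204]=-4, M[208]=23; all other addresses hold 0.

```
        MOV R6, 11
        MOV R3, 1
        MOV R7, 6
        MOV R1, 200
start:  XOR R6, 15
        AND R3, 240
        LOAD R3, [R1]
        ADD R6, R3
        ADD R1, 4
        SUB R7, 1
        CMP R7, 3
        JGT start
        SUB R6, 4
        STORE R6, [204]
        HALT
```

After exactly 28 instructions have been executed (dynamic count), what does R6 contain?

54

R6=11
R3=1
R7=6
R1=200
R6=11^15=4
R3=1&240=0
R3=M[200]=23
R6=4+23=27
R1=200+4=204
R7=6-1=5
CMP R7, 3  (cmp 5,3)
JGT start: taken
R6=27^15=20
R3=23&240=16
R3=M[204]=-4
R6=20+(-4)=16
R1=204+4=208
R7=5-1=4
CMP R7, 3  (cmp 4,3)
JGT start: taken
R6=16^15=31
R3=(-4)&240=240
R3=M[208]=23
R6=31+23=54
R1=208+4=212
R7=4-1=3
CMP R7, 3  (cmp 3,3)
JGT start: not taken
After step 28: R6 = 54.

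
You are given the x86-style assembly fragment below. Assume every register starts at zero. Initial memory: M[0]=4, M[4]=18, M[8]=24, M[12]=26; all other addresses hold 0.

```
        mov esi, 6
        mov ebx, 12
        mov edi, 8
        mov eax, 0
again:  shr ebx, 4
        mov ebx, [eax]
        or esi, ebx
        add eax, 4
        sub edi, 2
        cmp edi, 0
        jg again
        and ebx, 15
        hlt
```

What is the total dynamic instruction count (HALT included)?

34

after mov esi, 6: esi=6
after mov ebx, 12: ebx=12
after mov edi, 8: edi=8
after mov eax, 0: eax=0
after shr ebx, 4: ebx=12>>4=0
after mov ebx, [eax]: ebx=M[0]=4
after or esi, ebx: esi=6|4=6
after add eax, 4: eax=0+4=4
after sub edi, 2: edi=8-2=6
cmp edi, 0  (cmp 6,0)
jg again: taken
after shr ebx, 4: ebx=4>>4=0
after mov ebx, [eax]: ebx=M[4]=18
after or esi, ebx: esi=6|18=22
after add eax, 4: eax=4+4=8
after sub edi, 2: edi=6-2=4
cmp edi, 0  (cmp 4,0)
jg again: taken
after shr ebx, 4: ebx=18>>4=1
after mov ebx, [eax]: ebx=M[8]=24
after or esi, ebx: esi=22|24=30
after add eax, 4: eax=8+4=12
after sub edi, 2: edi=4-2=2
cmp edi, 0  (cmp 2,0)
jg again: taken
after shr ebx, 4: ebx=24>>4=1
after mov ebx, [eax]: ebx=M[12]=26
after or esi, ebx: esi=30|26=30
after add eax, 4: eax=12+4=16
after sub edi, 2: edi=2-2=0
cmp edi, 0  (cmp 0,0)
jg again: not taken
after and ebx, 15: ebx=26&15=10
halt.
Total executed instructions: 34.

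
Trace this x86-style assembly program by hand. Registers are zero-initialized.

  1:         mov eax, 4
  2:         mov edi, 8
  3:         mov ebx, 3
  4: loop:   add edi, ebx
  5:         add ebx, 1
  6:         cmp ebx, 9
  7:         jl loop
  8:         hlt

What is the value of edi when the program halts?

after mov eax, 4: eax=4
after mov edi, 8: edi=8
after mov ebx, 3: ebx=3
after add edi, ebx: edi=8+3=11
after add ebx, 1: ebx=3+1=4
cmp ebx, 9  (cmp 4,9)
jl loop: taken
after add edi, ebx: edi=11+4=15
after add ebx, 1: ebx=4+1=5
cmp ebx, 9  (cmp 5,9)
jl loop: taken
after add edi, ebx: edi=15+5=20
after add ebx, 1: ebx=5+1=6
cmp ebx, 9  (cmp 6,9)
jl loop: taken
after add edi, ebx: edi=20+6=26
after add ebx, 1: ebx=6+1=7
cmp ebx, 9  (cmp 7,9)
jl loop: taken
after add edi, ebx: edi=26+7=33
after add ebx, 1: ebx=7+1=8
cmp ebx, 9  (cmp 8,9)
jl loop: taken
after add edi, ebx: edi=33+8=41
after add ebx, 1: ebx=8+1=9
cmp ebx, 9  (cmp 9,9)
jl loop: not taken
halt.

41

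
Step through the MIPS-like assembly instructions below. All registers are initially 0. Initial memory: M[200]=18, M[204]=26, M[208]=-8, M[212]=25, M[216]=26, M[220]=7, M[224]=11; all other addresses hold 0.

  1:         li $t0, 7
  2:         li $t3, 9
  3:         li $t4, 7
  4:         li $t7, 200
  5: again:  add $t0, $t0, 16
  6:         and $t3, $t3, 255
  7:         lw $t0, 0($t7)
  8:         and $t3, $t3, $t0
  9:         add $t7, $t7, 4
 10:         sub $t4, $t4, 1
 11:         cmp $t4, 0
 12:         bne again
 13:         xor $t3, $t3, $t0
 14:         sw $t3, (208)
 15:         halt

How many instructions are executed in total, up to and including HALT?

li $t0, 7 → $t0=7
li $t3, 9 → $t3=9
li $t4, 7 → $t4=7
li $t7, 200 → $t7=200
add $t0, $t0, 16 → $t0=7+16=23
and $t3, $t3, 255 → $t3=9&255=9
lw $t0, 0($t7) → $t0=M[200]=18
and $t3, $t3, $t0 → $t3=9&18=0
add $t7, $t7, 4 → $t7=200+4=204
sub $t4, $t4, 1 → $t4=7-1=6
cmp $t4, 0  (cmp 6,0)
bne again: taken
add $t0, $t0, 16 → $t0=18+16=34
and $t3, $t3, 255 → $t3=0&255=0
lw $t0, 0($t7) → $t0=M[204]=26
and $t3, $t3, $t0 → $t3=0&26=0
add $t7, $t7, 4 → $t7=204+4=208
sub $t4, $t4, 1 → $t4=6-1=5
cmp $t4, 0  (cmp 5,0)
bne again: taken
add $t0, $t0, 16 → $t0=26+16=42
and $t3, $t3, 255 → $t3=0&255=0
lw $t0, 0($t7) → $t0=M[208]=-8
and $t3, $t3, $t0 → $t3=0&(-8)=0
add $t7, $t7, 4 → $t7=208+4=212
sub $t4, $t4, 1 → $t4=5-1=4
cmp $t4, 0  (cmp 4,0)
bne again: taken
add $t0, $t0, 16 → $t0=(-8)+16=8
and $t3, $t3, 255 → $t3=0&255=0
lw $t0, 0($t7) → $t0=M[212]=25
and $t3, $t3, $t0 → $t3=0&25=0
add $t7, $t7, 4 → $t7=212+4=216
sub $t4, $t4, 1 → $t4=4-1=3
cmp $t4, 0  (cmp 3,0)
bne again: taken
add $t0, $t0, 16 → $t0=25+16=41
and $t3, $t3, 255 → $t3=0&255=0
lw $t0, 0($t7) → $t0=M[216]=26
and $t3, $t3, $t0 → $t3=0&26=0
add $t7, $t7, 4 → $t7=216+4=220
sub $t4, $t4, 1 → $t4=3-1=2
cmp $t4, 0  (cmp 2,0)
bne again: taken
add $t0, $t0, 16 → $t0=26+16=42
and $t3, $t3, 255 → $t3=0&255=0
lw $t0, 0($t7) → $t0=M[220]=7
and $t3, $t3, $t0 → $t3=0&7=0
add $t7, $t7, 4 → $t7=220+4=224
sub $t4, $t4, 1 → $t4=2-1=1
cmp $t4, 0  (cmp 1,0)
bne again: taken
add $t0, $t0, 16 → $t0=7+16=23
and $t3, $t3, 255 → $t3=0&255=0
lw $t0, 0($t7) → $t0=M[224]=11
and $t3, $t3, $t0 → $t3=0&11=0
add $t7, $t7, 4 → $t7=224+4=228
sub $t4, $t4, 1 → $t4=1-1=0
cmp $t4, 0  (cmp 0,0)
bne again: not taken
xor $t3, $t3, $t0 → $t3=0^11=11
sw $t3, (208) → M[208]=11
halt.
Total executed instructions: 63.

63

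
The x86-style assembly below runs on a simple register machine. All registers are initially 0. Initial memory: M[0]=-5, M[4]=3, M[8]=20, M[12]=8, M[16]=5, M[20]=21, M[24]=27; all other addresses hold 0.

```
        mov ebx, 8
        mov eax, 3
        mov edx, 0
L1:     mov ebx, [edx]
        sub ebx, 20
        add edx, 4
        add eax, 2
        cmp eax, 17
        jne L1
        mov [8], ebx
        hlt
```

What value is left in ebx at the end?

after mov ebx, 8: ebx=8
after mov eax, 3: eax=3
after mov edx, 0: edx=0
after mov ebx, [edx]: ebx=M[0]=-5
after sub ebx, 20: ebx=(-5)-20=-25
after add edx, 4: edx=0+4=4
after add eax, 2: eax=3+2=5
cmp eax, 17  (cmp 5,17)
jne L1: taken
after mov ebx, [edx]: ebx=M[4]=3
after sub ebx, 20: ebx=3-20=-17
after add edx, 4: edx=4+4=8
after add eax, 2: eax=5+2=7
cmp eax, 17  (cmp 7,17)
jne L1: taken
after mov ebx, [edx]: ebx=M[8]=20
after sub ebx, 20: ebx=20-20=0
after add edx, 4: edx=8+4=12
after add eax, 2: eax=7+2=9
cmp eax, 17  (cmp 9,17)
jne L1: taken
after mov ebx, [edx]: ebx=M[12]=8
after sub ebx, 20: ebx=8-20=-12
after add edx, 4: edx=12+4=16
after add eax, 2: eax=9+2=11
cmp eax, 17  (cmp 11,17)
jne L1: taken
after mov ebx, [edx]: ebx=M[16]=5
after sub ebx, 20: ebx=5-20=-15
after add edx, 4: edx=16+4=20
after add eax, 2: eax=11+2=13
cmp eax, 17  (cmp 13,17)
jne L1: taken
after mov ebx, [edx]: ebx=M[20]=21
after sub ebx, 20: ebx=21-20=1
after add edx, 4: edx=20+4=24
after add eax, 2: eax=13+2=15
cmp eax, 17  (cmp 15,17)
jne L1: taken
after mov ebx, [edx]: ebx=M[24]=27
after sub ebx, 20: ebx=27-20=7
after add edx, 4: edx=24+4=28
after add eax, 2: eax=15+2=17
cmp eax, 17  (cmp 17,17)
jne L1: not taken
mov [8], ebx → M[8]=7
halt.

7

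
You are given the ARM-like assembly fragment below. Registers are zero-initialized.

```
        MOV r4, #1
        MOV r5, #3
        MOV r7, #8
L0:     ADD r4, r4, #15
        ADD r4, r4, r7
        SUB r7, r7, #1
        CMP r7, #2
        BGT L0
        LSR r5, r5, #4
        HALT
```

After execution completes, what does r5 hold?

0

after MOV r4, #1: r4=1
after MOV r5, #3: r5=3
after MOV r7, #8: r7=8
after ADD r4, r4, #15: r4=1+15=16
after ADD r4, r4, r7: r4=16+8=24
after SUB r7, r7, #1: r7=8-1=7
CMP r7, #2  (cmp 7,2)
BGT L0: taken
after ADD r4, r4, #15: r4=24+15=39
after ADD r4, r4, r7: r4=39+7=46
after SUB r7, r7, #1: r7=7-1=6
CMP r7, #2  (cmp 6,2)
BGT L0: taken
after ADD r4, r4, #15: r4=46+15=61
after ADD r4, r4, r7: r4=61+6=67
after SUB r7, r7, #1: r7=6-1=5
CMP r7, #2  (cmp 5,2)
BGT L0: taken
after ADD r4, r4, #15: r4=67+15=82
after ADD r4, r4, r7: r4=82+5=87
after SUB r7, r7, #1: r7=5-1=4
CMP r7, #2  (cmp 4,2)
BGT L0: taken
after ADD r4, r4, #15: r4=87+15=102
after ADD r4, r4, r7: r4=102+4=106
after SUB r7, r7, #1: r7=4-1=3
CMP r7, #2  (cmp 3,2)
BGT L0: taken
after ADD r4, r4, #15: r4=106+15=121
after ADD r4, r4, r7: r4=121+3=124
after SUB r7, r7, #1: r7=3-1=2
CMP r7, #2  (cmp 2,2)
BGT L0: not taken
after LSR r5, r5, #4: r5=3>>4=0
halt.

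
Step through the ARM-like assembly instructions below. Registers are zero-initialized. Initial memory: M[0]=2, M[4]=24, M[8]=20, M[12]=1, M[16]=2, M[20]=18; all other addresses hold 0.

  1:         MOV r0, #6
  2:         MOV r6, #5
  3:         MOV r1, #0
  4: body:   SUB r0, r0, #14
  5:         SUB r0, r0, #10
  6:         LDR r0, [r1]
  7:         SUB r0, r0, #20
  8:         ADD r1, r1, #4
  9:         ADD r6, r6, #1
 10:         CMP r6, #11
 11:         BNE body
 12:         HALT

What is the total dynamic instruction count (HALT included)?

52

after MOV r0, #6: r0=6
after MOV r6, #5: r6=5
after MOV r1, #0: r1=0
after SUB r0, r0, #14: r0=6-14=-8
after SUB r0, r0, #10: r0=(-8)-10=-18
after LDR r0, [r1]: r0=M[0]=2
after SUB r0, r0, #20: r0=2-20=-18
after ADD r1, r1, #4: r1=0+4=4
after ADD r6, r6, #1: r6=5+1=6
CMP r6, #11  (cmp 6,11)
BNE body: taken
after SUB r0, r0, #14: r0=(-18)-14=-32
after SUB r0, r0, #10: r0=(-32)-10=-42
after LDR r0, [r1]: r0=M[4]=24
after SUB r0, r0, #20: r0=24-20=4
after ADD r1, r1, #4: r1=4+4=8
after ADD r6, r6, #1: r6=6+1=7
CMP r6, #11  (cmp 7,11)
BNE body: taken
after SUB r0, r0, #14: r0=4-14=-10
after SUB r0, r0, #10: r0=(-10)-10=-20
after LDR r0, [r1]: r0=M[8]=20
after SUB r0, r0, #20: r0=20-20=0
after ADD r1, r1, #4: r1=8+4=12
after ADD r6, r6, #1: r6=7+1=8
CMP r6, #11  (cmp 8,11)
BNE body: taken
after SUB r0, r0, #14: r0=0-14=-14
after SUB r0, r0, #10: r0=(-14)-10=-24
after LDR r0, [r1]: r0=M[12]=1
after SUB r0, r0, #20: r0=1-20=-19
after ADD r1, r1, #4: r1=12+4=16
after ADD r6, r6, #1: r6=8+1=9
CMP r6, #11  (cmp 9,11)
BNE body: taken
after SUB r0, r0, #14: r0=(-19)-14=-33
after SUB r0, r0, #10: r0=(-33)-10=-43
after LDR r0, [r1]: r0=M[16]=2
after SUB r0, r0, #20: r0=2-20=-18
after ADD r1, r1, #4: r1=16+4=20
after ADD r6, r6, #1: r6=9+1=10
CMP r6, #11  (cmp 10,11)
BNE body: taken
after SUB r0, r0, #14: r0=(-18)-14=-32
after SUB r0, r0, #10: r0=(-32)-10=-42
after LDR r0, [r1]: r0=M[20]=18
after SUB r0, r0, #20: r0=18-20=-2
after ADD r1, r1, #4: r1=20+4=24
after ADD r6, r6, #1: r6=10+1=11
CMP r6, #11  (cmp 11,11)
BNE body: not taken
halt.
Total executed instructions: 52.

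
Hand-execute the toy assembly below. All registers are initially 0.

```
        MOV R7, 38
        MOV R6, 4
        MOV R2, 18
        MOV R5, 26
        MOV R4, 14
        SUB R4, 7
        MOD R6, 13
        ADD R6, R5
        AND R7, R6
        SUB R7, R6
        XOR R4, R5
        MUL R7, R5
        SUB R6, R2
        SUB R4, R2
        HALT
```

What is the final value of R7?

-624

after MOV R7, 38: R7=38
after MOV R6, 4: R6=4
after MOV R2, 18: R2=18
after MOV R5, 26: R5=26
after MOV R4, 14: R4=14
after SUB R4, 7: R4=14-7=7
after MOD R6, 13: R6=4%13=4
after ADD R6, R5: R6=4+26=30
after AND R7, R6: R7=38&30=6
after SUB R7, R6: R7=6-30=-24
after XOR R4, R5: R4=7^26=29
after MUL R7, R5: R7=(-24)*26=-624
after SUB R6, R2: R6=30-18=12
after SUB R4, R2: R4=29-18=11
halt.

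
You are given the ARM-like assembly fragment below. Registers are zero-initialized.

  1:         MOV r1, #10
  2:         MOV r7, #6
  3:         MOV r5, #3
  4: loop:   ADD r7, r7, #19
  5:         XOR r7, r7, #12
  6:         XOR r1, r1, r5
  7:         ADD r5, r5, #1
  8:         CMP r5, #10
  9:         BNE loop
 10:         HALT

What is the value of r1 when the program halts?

after MOV r1, #10: r1=10
after MOV r7, #6: r7=6
after MOV r5, #3: r5=3
after ADD r7, r7, #19: r7=6+19=25
after XOR r7, r7, #12: r7=25^12=21
after XOR r1, r1, r5: r1=10^3=9
after ADD r5, r5, #1: r5=3+1=4
CMP r5, #10  (cmp 4,10)
BNE loop: taken
after ADD r7, r7, #19: r7=21+19=40
after XOR r7, r7, #12: r7=40^12=36
after XOR r1, r1, r5: r1=9^4=13
after ADD r5, r5, #1: r5=4+1=5
CMP r5, #10  (cmp 5,10)
BNE loop: taken
after ADD r7, r7, #19: r7=36+19=55
after XOR r7, r7, #12: r7=55^12=59
after XOR r1, r1, r5: r1=13^5=8
after ADD r5, r5, #1: r5=5+1=6
CMP r5, #10  (cmp 6,10)
BNE loop: taken
after ADD r7, r7, #19: r7=59+19=78
after XOR r7, r7, #12: r7=78^12=66
after XOR r1, r1, r5: r1=8^6=14
after ADD r5, r5, #1: r5=6+1=7
CMP r5, #10  (cmp 7,10)
BNE loop: taken
after ADD r7, r7, #19: r7=66+19=85
after XOR r7, r7, #12: r7=85^12=89
after XOR r1, r1, r5: r1=14^7=9
after ADD r5, r5, #1: r5=7+1=8
CMP r5, #10  (cmp 8,10)
BNE loop: taken
after ADD r7, r7, #19: r7=89+19=108
after XOR r7, r7, #12: r7=108^12=96
after XOR r1, r1, r5: r1=9^8=1
after ADD r5, r5, #1: r5=8+1=9
CMP r5, #10  (cmp 9,10)
BNE loop: taken
after ADD r7, r7, #19: r7=96+19=115
after XOR r7, r7, #12: r7=115^12=127
after XOR r1, r1, r5: r1=1^9=8
after ADD r5, r5, #1: r5=9+1=10
CMP r5, #10  (cmp 10,10)
BNE loop: not taken
halt.

8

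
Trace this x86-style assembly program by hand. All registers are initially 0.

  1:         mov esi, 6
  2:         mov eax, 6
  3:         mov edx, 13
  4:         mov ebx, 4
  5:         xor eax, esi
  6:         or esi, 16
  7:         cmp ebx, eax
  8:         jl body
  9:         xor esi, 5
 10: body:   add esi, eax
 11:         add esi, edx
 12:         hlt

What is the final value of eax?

0

after mov esi, 6: esi=6
after mov eax, 6: eax=6
after mov edx, 13: edx=13
after mov ebx, 4: ebx=4
after xor eax, esi: eax=6^6=0
after or esi, 16: esi=6|16=22
cmp ebx, eax  (cmp 4,0)
jl body: not taken
after xor esi, 5: esi=22^5=19
after add esi, eax: esi=19+0=19
after add esi, edx: esi=19+13=32
halt.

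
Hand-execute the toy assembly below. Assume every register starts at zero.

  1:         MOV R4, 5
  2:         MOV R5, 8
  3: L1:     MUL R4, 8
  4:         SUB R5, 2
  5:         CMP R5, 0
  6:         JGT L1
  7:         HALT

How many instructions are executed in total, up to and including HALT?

R4=5
R5=8
R4=5*8=40
R5=8-2=6
CMP R5, 0  (cmp 6,0)
JGT L1: taken
R4=40*8=320
R5=6-2=4
CMP R5, 0  (cmp 4,0)
JGT L1: taken
R4=320*8=2560
R5=4-2=2
CMP R5, 0  (cmp 2,0)
JGT L1: taken
R4=2560*8=20480
R5=2-2=0
CMP R5, 0  (cmp 0,0)
JGT L1: not taken
halt.
Total executed instructions: 19.

19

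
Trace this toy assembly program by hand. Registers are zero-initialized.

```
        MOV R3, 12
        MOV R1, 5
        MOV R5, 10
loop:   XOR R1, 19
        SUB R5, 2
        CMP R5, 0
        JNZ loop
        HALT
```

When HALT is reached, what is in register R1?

22

after MOV R3, 12: R3=12
after MOV R1, 5: R1=5
after MOV R5, 10: R5=10
after XOR R1, 19: R1=5^19=22
after SUB R5, 2: R5=10-2=8
CMP R5, 0  (cmp 8,0)
JNZ loop: taken
after XOR R1, 19: R1=22^19=5
after SUB R5, 2: R5=8-2=6
CMP R5, 0  (cmp 6,0)
JNZ loop: taken
after XOR R1, 19: R1=5^19=22
after SUB R5, 2: R5=6-2=4
CMP R5, 0  (cmp 4,0)
JNZ loop: taken
after XOR R1, 19: R1=22^19=5
after SUB R5, 2: R5=4-2=2
CMP R5, 0  (cmp 2,0)
JNZ loop: taken
after XOR R1, 19: R1=5^19=22
after SUB R5, 2: R5=2-2=0
CMP R5, 0  (cmp 0,0)
JNZ loop: not taken
halt.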